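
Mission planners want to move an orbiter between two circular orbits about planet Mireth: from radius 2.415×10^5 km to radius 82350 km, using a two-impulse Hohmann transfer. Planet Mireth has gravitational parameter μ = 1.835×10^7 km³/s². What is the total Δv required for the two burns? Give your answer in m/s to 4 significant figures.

Semi-major axis of the transfer orbit: a_t = (2.415×10^5 + 82350)/2 = 1.61925×10^5 km.
Circular speed at r₁: v₁ = √(μ/r₁) = √(1.835×10^7/2.415×10^5) = 8.7168 km/s.
Transfer-orbit speed at r₁ (vis-viva): v_a = √[μ(2/r₁ − 1/a_t)] = 6.2163 km/s.
First burn Δv₁ = |v_a − v₁| = 2.5005 km/s.
At r₂, v₂ = √(μ/r₂) = 14.92747 km/s.
Transfer-orbit speed at r₂: v_p = √[μ(2/r₂ − 1/a_t)] = 18.23005 km/s.
Second burn Δv₂ = |v₂ − v_p| = 3.3026 km/s.
Δv = Δv₁ + Δv₂ = 2.5005 + 3.3026 = 5.803 km/s.

Δv = 5803 m/s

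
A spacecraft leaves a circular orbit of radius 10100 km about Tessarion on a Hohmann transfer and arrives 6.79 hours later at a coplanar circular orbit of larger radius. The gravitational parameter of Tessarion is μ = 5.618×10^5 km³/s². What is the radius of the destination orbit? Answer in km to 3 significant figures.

r₂ = 54700 km

Transfer time t = 6.79 hours = 24444 s, and t = π√(a_t³/μ).
So a_t = (μ t²/π²)^(1/3) = (5.618×10^5 × (24444)² / π²)^(1/3) = 32400 km.
Since a_t = (r₁ + r₂)/2, r₂ = 2a_t − r₁ = 2×32400 − 10100 = 54700 km.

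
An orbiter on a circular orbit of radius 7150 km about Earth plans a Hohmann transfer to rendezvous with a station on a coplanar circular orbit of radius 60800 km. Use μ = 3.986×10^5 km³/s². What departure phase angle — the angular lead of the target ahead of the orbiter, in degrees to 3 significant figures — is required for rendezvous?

φ = 105°

The Hohmann ellipse has a_t = (r₁ + r₂)/2 = 33975 km.
The half-period of the transfer ellipse is t = π√(a_t³/μ) = 31162 s.
The target's mean motion on its circular orbit is ω₂ = √(μ/r₂³) = 4.2113×10^-5 rad/s.
Angle swept by the target during transfer: ω₂·t = 1.3123 rad = 75.19°.
The orbiter traverses 180° on the transfer ellipse, so the target must lead by 180° − 75.19° = 105°.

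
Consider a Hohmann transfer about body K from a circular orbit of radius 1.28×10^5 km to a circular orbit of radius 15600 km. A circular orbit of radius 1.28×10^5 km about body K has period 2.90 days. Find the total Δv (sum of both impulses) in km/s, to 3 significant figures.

Δv = 4.80 km/s

From Kepler's third law T² = 4π²r³/μ at r = 1.28×10^5 km, T = 2.90 days = 2.90 × 86400 s = 2.5056×10^5 s: μ = 4π²r³/T² = 1.31876×10^6 km³/s².
Semi-major axis of the transfer orbit: a_t = (1.280×10^5 + 15600)/2 = 71800 km.
At r₁ the circular-orbit speed is v₁ = √(μ/r₁) = 3.2098 km/s.
On the transfer ellipse at r₁, vis-viva equation gives v_a = √[μ(2/r₁ − 1/a_t)] = 1.4962 km/s.
First burn Δv₁ = |v_a − v₁| = 1.7136 km/s.
At r₂, v₂ = √(μ/r₂) = 9.194345 km/s.
Transfer-orbit speed at r₂: v_p = √[μ(2/r₂ − 1/a_t)] = 12.27619 km/s.
Second burn Δv₂ = |v₂ − v_p| = 3.0818 km/s.
Δv = Δv₁ + Δv₂ = 1.7136 + 3.0818 = 4.795 km/s.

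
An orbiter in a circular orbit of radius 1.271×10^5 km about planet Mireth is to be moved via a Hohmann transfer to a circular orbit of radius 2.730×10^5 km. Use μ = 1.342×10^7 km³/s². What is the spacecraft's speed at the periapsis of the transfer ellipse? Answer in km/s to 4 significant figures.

Semi-major axis of the transfer orbit: a_t = (1.271×10^5 + 2.730×10^5)/2 = 2.0005×10^5 km.
The periapsis of the transfer ellipse is at r = 1.271×10^5 km.
From the vis-viva equation, v = √[μ(2/r − 1/a_t)] = 12.00 km/s.

v = 12.00 km/s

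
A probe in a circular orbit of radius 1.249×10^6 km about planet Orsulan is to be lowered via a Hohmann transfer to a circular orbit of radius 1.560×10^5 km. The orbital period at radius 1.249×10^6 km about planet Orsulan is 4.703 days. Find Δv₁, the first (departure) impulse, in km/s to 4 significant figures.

From Kepler's third law T² = 4π²r³/μ at r = 1.249×10^6 km, T = 4.703 days = 4.703 × 86400 s = 4.063392×10^5 s: μ = 4π²r³/T² = 4.65875×10^8 km³/s².
Semi-major axis of the transfer orbit: a_t = (1.249×10^6 + 1.560×10^5)/2 = 7.025×10^5 km.
On the circular orbit at r = 1.249×10^6 km, v_c = √(μ/r) = 19.31 km/s.
Vis-viva on the transfer ellipse at r = 1.249×10^6 km gives v_t = √[μ(2/r − 1/a_t)] = 9.101 km/s.
Δv₁ = |v_t − v_c| = |9.101 − 19.31| = 10.21 km/s.

Δv₁ = 10.21 km/s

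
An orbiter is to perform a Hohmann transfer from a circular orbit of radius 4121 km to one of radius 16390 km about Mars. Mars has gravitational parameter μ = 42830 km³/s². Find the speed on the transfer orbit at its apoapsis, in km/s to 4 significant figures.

The Hohmann ellipse has a_t = (r₁ + r₂)/2 = 10255.5 km.
At apoapsis, r = 16390 km.
From the vis-viva equation, v = √[μ(2/r − 1/a_t)] = 1.025 km/s.

v = 1.025 km/s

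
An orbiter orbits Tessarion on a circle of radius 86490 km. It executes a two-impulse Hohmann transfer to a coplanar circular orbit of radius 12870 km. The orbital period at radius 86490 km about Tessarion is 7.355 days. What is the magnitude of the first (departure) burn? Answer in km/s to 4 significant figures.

From Kepler's third law T² = 4π²r³/μ at r = 86490 km, T = 7.355 days = 7.355 × 86400 s = 6.35472×10^5 s: μ = 4π²r³/T² = 63250.6 km³/s².
Transfer-ellipse semi-major axis a_t = (r₁ + r₂)/2 = (86490 + 12870)/2 = 49680 km.
Circular speed at r = 86490 km: v_c = √(μ/r) = 0.8552 km/s.
Transfer-orbit speed at the same r (vis-viva, a = a_t): v_t = √[μ(2/r − 1/a_t)] = 0.4353 km/s.
Δv₁ = |v_t − v_c| = |0.4353 − 0.8552| = 0.4199 km/s.

Δv₁ = 0.4199 km/s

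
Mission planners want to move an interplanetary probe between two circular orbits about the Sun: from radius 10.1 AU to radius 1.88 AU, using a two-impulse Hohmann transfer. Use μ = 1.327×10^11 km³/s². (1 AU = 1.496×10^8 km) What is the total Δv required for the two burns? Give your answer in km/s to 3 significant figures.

In km: r₁ = 10.1 × 1.496×10^8 = 1.51096×10^9 km; r₂ = 1.88 × 1.496×10^8 = 2.81248×10^8 km.
The Hohmann ellipse has a_t = (r₁ + r₂)/2 = 8.96104×10^8 km.
At r₁ the circular-orbit speed is v₁ = √(μ/r₁) = 9.3715 km/s.
Transfer-orbit speed at r₁ (vis-viva): v_a = √[μ(2/r₁ − 1/a_t)] = 5.2502 km/s.
First burn Δv₁ = |v_a − v₁| = 4.1213 km/s.
Circular speed at r₂: v₂ = √(μ/r₂) = 21.72155 km/s.
Transfer-orbit speed at r₂: v_p = √[μ(2/r₂ − 1/a_t)] = 28.20577 km/s.
Second burn Δv₂ = |v₂ − v_p| = 6.4842 km/s.
Δv = Δv₁ + Δv₂ = 4.1213 + 6.4842 = 10.61 km/s.

Δv = 10.6 km/s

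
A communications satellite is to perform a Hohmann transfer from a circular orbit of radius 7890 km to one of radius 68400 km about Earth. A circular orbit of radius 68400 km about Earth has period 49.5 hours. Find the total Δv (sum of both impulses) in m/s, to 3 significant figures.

From Kepler's third law T² = 4π²r³/μ at r = 68400 km, T = 49.5 hours = 49.5 × 3600 s = 1.782×10^5 s: μ = 4π²r³/T² = 3.97844×10^5 km³/s².
Semi-major axis of the transfer orbit: a_t = (7890 + 68400)/2 = 38145 km.
At r₁ the circular-orbit speed is v₁ = √(μ/r₁) = 7.101 km/s.
On the transfer ellipse at r₁, v² = μ(2/r − 1/a) gives v_p = √[μ(2/r₁ − 1/a_t)] = 9.509 km/s.
First burn Δv₁ = |v_p − v₁| = 2.408 km/s.
Circular speed at r₂: v₂ = √(μ/r₂) = 2.412 km/s.
Transfer-orbit speed at r₂: v_a = √[μ(2/r₂ − 1/a_t)] = 1.097 km/s.
Second burn Δv₂ = |v₂ − v_a| = 1.315 km/s.
Total Δv = Δv₁ + Δv₂ = 3.723 km/s.

Δv = 3720 m/s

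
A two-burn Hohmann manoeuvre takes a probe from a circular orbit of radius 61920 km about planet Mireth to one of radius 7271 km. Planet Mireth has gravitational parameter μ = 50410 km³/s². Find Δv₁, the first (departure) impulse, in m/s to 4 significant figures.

Δv₁ = 488.6 m/s

Semi-major axis of the transfer orbit: a_t = (61920 + 7271)/2 = 34595.5 km.
Circular speed at r = 61920 km: v_c = √(μ/r) = 0.90228 km/s.
Transfer-orbit speed at the same r (vis-viva, a = a_t): v_t = √[μ(2/r − 1/a_t)] = 0.41365 km/s.
Δv₁ = |v_t − v_c| = |0.41365 − 0.90228| = 0.4886 km/s.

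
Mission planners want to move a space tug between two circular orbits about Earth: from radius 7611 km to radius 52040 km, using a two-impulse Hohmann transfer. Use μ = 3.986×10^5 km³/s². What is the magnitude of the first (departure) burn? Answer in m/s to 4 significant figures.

Δv₁ = 2322 m/s

Semi-major axis of the transfer orbit: a_t = (7611 + 52040)/2 = 29825.5 km.
On the circular orbit at r = 7611 km, v_c = √(μ/r) = 7.237 km/s.
Vis-viva on the transfer ellipse at r = 7611 km gives v_t = √[μ(2/r − 1/a_t)] = 9.559 km/s.
Δv₁ = |v_t − v_c| = |9.559 − 7.237| = 2.322 km/s.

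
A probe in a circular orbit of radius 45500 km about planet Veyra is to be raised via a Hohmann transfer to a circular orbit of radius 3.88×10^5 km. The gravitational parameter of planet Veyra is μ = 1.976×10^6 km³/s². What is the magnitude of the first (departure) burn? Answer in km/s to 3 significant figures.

Δv₁ = 2.23 km/s

Semi-major axis of the transfer orbit: a_t = (45500 + 3.880×10^5)/2 = 2.1675×10^5 km.
Circular speed at r = 45500 km: v_c = √(μ/r) = 6.590 km/s.
Transfer-orbit speed at the same r (vis-viva, a = a_t): v_t = √[μ(2/r − 1/a_t)] = 8.817 km/s.
Δv₁ = |v_t − v_c| = |8.817 − 6.590| = 2.227 km/s.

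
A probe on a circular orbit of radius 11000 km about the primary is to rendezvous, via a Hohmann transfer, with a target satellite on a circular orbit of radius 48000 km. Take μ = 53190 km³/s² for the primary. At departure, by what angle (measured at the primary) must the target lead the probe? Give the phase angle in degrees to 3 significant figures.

The Hohmann ellipse has a_t = (r₁ + r₂)/2 = 29500 km.
The half-period of the transfer ellipse is t = π√(a_t³/μ) = 69020 s.
The target's mean motion on its circular orbit is ω₂ = √(μ/r₂³) = 2.193×10^-5 rad/s.
Angle swept by the target during transfer: ω₂·t = 1.5136 rad = 86.72°.
Arrival is 180° from departure on the ellipse, so φ = 180° − 86.72° = 93.3°.

φ = 93.3°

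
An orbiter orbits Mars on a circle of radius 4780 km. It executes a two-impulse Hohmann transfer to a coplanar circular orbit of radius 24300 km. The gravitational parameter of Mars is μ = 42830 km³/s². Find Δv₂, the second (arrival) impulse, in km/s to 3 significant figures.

The Hohmann ellipse has a_t = (r₁ + r₂)/2 = 14540 km.
On the circular orbit at r = 24300 km, v_c = √(μ/r) = 1.3276 km/s.
Transfer-orbit speed at the same r (vis-viva, a = a_t): v_t = √[μ(2/r − 1/a_t)] = 0.76121 km/s.
Δv₂ = |v_t − v_c| = |0.76121 − 1.3276| = 0.5664 km/s.

Δv₂ = 0.566 km/s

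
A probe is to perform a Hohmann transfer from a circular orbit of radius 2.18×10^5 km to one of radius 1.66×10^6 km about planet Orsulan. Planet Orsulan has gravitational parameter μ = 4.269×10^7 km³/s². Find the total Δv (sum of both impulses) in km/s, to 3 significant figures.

Δv = 7.24 km/s

Semi-major axis of the transfer orbit: a_t = (2.180×10^5 + 1.660×10^6)/2 = 9.390×10^5 km.
Circular speed at r₁: v₁ = √(μ/r₁) = √(4.269×10^7/2.180×10^5) = 13.994 km/s.
On the transfer ellipse at r₁, vis-viva gives v_p = √[μ(2/r₁ − 1/a_t)] = 18.606 km/s.
First burn Δv₁ = |v_p − v₁| = 4.612 km/s.
Circular speed at r₂: v₂ = √(μ/r₂) = 5.071 km/s.
Transfer-orbit speed at r₂: v_a = √[μ(2/r₂ − 1/a_t)] = 2.443 km/s.
Second burn Δv₂ = |v₂ − v_a| = 2.628 km/s.
Δv = Δv₁ + Δv₂ = 4.612 + 2.628 = 7.240 km/s.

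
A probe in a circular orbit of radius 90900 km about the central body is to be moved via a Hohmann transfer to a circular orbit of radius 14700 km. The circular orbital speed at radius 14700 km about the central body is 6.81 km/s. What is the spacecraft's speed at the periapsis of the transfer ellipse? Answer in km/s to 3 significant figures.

v = 8.94 km/s

From the circular-orbit relation v² = μ/r at r = 14700 km: μ = v²r = (6.81)² × 14700 = 6.81729×10^5 km³/s².
The Hohmann ellipse has a_t = (r₁ + r₂)/2 = 52800 km.
At periapsis, r = 14700 km.
Applying v² = μ(2/r − 1/a_t): v = 8.935 km/s.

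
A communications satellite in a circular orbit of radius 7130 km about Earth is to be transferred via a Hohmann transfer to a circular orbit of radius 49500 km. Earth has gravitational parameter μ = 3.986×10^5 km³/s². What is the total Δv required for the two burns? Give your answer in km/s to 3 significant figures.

Semi-major axis of the transfer orbit: a_t = (7130 + 49500)/2 = 28315 km.
Circular speed at r₁: v₁ = √(μ/r₁) = √(3.986×10^5/7130) = 7.477 km/s.
Transfer-orbit speed at r₁ (vis-viva): v_p = √[μ(2/r₁ − 1/a_t)] = 9.886 km/s.
First burn Δv₁ = |v_p − v₁| = 2.409 km/s.
At r₂, v₂ = √(μ/r₂) = 2.838 km/s.
Transfer-orbit speed at r₂: v_a = √[μ(2/r₂ − 1/a_t)] = 1.424 km/s.
Second burn Δv₂ = |v₂ − v_a| = 1.414 km/s.
Total Δv = Δv₁ + Δv₂ = 3.823 km/s.

Δv = 3.82 km/s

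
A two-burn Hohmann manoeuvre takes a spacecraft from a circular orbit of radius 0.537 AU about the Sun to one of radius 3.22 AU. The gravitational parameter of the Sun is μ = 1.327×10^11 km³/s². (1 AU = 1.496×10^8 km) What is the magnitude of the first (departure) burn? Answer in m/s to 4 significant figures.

In km: r₁ = 0.537 × 1.496×10^8 = 8.03352×10^7 km; r₂ = 3.22 × 1.496×10^8 = 4.81712×10^8 km.
Transfer-ellipse semi-major axis a_t = (r₁ + r₂)/2 = (8.03352×10^7 + 4.81712×10^8)/2 = 2.810236×10^8 km.
On the circular orbit at r = 8.03352×10^7 km, v_c = √(μ/r) = 40.64 km/s.
Transfer-orbit speed at the same r (vis-viva, a = a_t): v_t = √[μ(2/r − 1/a_t)] = 53.21 km/s.
Δv₁ = |v_t − v_c| = |53.21 − 40.64| = 12.57 km/s.

Δv₁ = 12570 m/s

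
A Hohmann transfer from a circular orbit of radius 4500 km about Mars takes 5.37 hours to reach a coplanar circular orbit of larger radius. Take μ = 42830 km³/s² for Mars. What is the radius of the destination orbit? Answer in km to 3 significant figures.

Transfer time t = 5.37 hours = 19332 s, and t = π√(a_t³/μ).
So a_t = (μ t²/π²)^(1/3) = (42830 × (19332)² / π²)^(1/3) = 11749 km.
Since a_t = (r₁ + r₂)/2, r₂ = 2a_t − r₁ = 2×11749 − 4500 = 18998 km.

r₂ = 19000 km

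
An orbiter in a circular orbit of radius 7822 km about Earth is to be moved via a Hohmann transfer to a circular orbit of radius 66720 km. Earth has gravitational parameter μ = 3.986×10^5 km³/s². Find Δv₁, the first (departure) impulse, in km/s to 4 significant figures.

Semi-major axis of the transfer orbit: a_t = (7822 + 66720)/2 = 37271 km.
Circular speed at r = 7822 km: v_c = √(μ/r) = 7.1385 km/s.
Transfer-orbit speed at the same r (vis-viva, a = a_t): v_t = √[μ(2/r − 1/a_t)] = 9.5511 km/s.
Δv₁ = |v_t − v_c| = |9.5511 − 7.1385| = 2.413 km/s.

Δv₁ = 2.413 km/s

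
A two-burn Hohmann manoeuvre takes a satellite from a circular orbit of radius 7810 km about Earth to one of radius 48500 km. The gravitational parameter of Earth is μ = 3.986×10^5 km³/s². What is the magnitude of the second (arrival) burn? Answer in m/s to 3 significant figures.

Δv₂ = 1360 m/s

Semi-major axis of the transfer orbit: a_t = (7810 + 48500)/2 = 28155 km.
Circular speed at r = 48500 km: v_c = √(μ/r) = 2.867 km/s.
Vis-viva on the transfer ellipse at r = 48500 km gives v_t = √[μ(2/r − 1/a_t)] = 1.510 km/s.
Δv₂ = |v_t − v_c| = |1.510 − 2.867| = 1.357 km/s.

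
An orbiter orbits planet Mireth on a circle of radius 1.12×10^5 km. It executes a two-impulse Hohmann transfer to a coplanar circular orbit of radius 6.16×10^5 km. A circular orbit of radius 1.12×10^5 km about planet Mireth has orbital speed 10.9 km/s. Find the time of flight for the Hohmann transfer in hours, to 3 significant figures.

From the circular-orbit relation v² = μ/r at r = 1.12×10^5 km: μ = v²r = (10.9)² × 1.12×10^5 = 1.33067×10^7 km³/s².
Semi-major axis of the transfer orbit: a_t = (1.120×10^5 + 6.160×10^5)/2 = 3.640×10^5 km.
Half the transfer-orbit period gives t = π√(a_t³/μ) = 1.891×10^5 s.
Converting: 1.891×10^5 s ÷ 3600 s/hour = 52.5 hours.

t = 52.5 hours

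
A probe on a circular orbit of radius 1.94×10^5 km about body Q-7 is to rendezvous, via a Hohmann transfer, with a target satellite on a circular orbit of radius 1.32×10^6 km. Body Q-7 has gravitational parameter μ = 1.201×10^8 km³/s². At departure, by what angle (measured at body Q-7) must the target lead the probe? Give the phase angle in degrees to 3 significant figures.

φ = 102°

The Hohmann ellipse has a_t = (r₁ + r₂)/2 = 7.570×10^5 km.
Transfer time t = π√(a_t³/μ) = 1.8881×10^5 s.
The target's mean motion on its circular orbit is ω₂ = √(μ/r₂³) = 7.2262×10^-6 rad/s.
Angle swept by the target during transfer: ω₂·t = 1.3644 rad = 78.17°.
The probe traverses 180° on the transfer ellipse, so the target must lead by 180° − 78.17° = 102°.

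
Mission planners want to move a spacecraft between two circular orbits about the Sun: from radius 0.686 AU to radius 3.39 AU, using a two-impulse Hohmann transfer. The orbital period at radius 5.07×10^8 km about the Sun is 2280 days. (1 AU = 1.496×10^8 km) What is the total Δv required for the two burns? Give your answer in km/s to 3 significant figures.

Δv = 17.2 km/s

From Kepler's third law T² = 4π²r³/μ at r = 5.07×10^8 km, T = 2280 days = 2280 × 86400 s = 1.96992×10^8 s: μ = 4π²r³/T² = 1.32583×10^11 km³/s².
In km: r₁ = 0.686 × 1.496×10^8 = 1.026256×10^8 km; r₂ = 3.39 × 1.496×10^8 = 5.07144×10^8 km.
Transfer-ellipse semi-major axis a_t = (r₁ + r₂)/2 = (1.026256×10^8 + 5.07144×10^8)/2 = 3.048848×10^8 km.
At r₁ the circular-orbit speed is v₁ = √(μ/r₁) = 35.943 km/s.
Transfer-orbit speed at r₁ (vis-viva equation): v_p = √[μ(2/r₁ − 1/a_t)] = 46.357 km/s.
First burn Δv₁ = |v_p − v₁| = 10.41 km/s.
At r₂, v₂ = √(μ/r₂) = 16.169 km/s.
Transfer-orbit speed at r₂: v_a = √[μ(2/r₂ − 1/a_t)] = 9.3807 km/s.
Second burn Δv₂ = |v₂ − v_a| = 6.788 km/s.
Total Δv = Δv₁ + Δv₂ = 17.20 km/s.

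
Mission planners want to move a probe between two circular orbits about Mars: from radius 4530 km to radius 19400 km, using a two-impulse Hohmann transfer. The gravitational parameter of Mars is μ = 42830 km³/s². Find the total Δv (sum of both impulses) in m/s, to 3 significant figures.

Transfer-ellipse semi-major axis a_t = (r₁ + r₂)/2 = (4530 + 19400)/2 = 11965 km.
At r₁ the circular-orbit speed is v₁ = √(μ/r₁) = 3.07486 km/s.
Transfer-orbit speed at r₁ (vis-viva): v_p = √[μ(2/r₁ − 1/a_t)] = 3.91534 km/s.
First burn Δv₁ = |v_p − v₁| = 0.8405 km/s.
At r₂, v₂ = √(μ/r₂) = 1.48584 km/s.
Transfer-orbit speed at r₂: v_a = √[μ(2/r₂ − 1/a_t)] = 0.914252 km/s.
Second burn Δv₂ = |v₂ − v_a| = 0.5716 km/s.
Δv = Δv₁ + Δv₂ = 0.8405 + 0.5716 = 1.412 km/s.

Δv = 1410 m/s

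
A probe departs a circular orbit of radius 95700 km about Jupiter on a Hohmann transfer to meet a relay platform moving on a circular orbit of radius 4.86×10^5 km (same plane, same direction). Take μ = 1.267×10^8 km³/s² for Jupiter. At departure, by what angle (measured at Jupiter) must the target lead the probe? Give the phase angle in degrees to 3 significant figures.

The Hohmann ellipse has a_t = (r₁ + r₂)/2 = 2.9085×10^5 km.
The half-period of the transfer ellipse is t = π√(a_t³/μ) = 43778.9 s.
Target angular speed ω₂ = √(μ/r₂³) = 3.32226×10^-5 rad/s.
Angle swept by the target during transfer: ω₂·t = 1.45445 rad = 83.33°.
Arrival is 180° from departure on the ellipse, so φ = 180° − 83.33° = 96.7°.

φ = 96.7°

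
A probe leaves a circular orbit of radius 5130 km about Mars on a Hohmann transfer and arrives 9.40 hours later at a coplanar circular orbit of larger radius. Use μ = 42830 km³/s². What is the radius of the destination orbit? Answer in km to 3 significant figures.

Transfer time t = 9.40 hours = 33840 s, and t = π√(a_t³/μ).
So a_t = (μ t²/π²)^(1/3) = (42830 × (33840)² / π²)^(1/3) = 17065 km.
Since a_t = (r₁ + r₂)/2, r₂ = 2a_t − r₁ = 2×17065 − 5130 = 29000 km.

r₂ = 29000 km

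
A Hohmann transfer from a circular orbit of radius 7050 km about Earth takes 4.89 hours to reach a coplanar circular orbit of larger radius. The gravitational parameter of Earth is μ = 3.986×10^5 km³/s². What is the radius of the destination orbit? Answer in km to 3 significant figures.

Transfer time t = 4.89 hours = 17604 s, and t = π√(a_t³/μ).
So a_t = (μ t²/π²)^(1/3) = (3.986×10^5 × (17604)² / π²)^(1/3) = 23218 km.
Since a_t = (r₁ + r₂)/2, r₂ = 2a_t − r₁ = 2×23218 − 7050 = 39386 km.

r₂ = 39400 km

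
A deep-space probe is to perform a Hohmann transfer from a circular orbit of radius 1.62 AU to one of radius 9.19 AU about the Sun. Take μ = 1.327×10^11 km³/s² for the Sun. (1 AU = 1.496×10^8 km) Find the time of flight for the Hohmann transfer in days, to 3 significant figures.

t = 2300 days

In km: r₁ = 1.62 × 1.496×10^8 = 2.42352×10^8 km; r₂ = 9.19 × 1.496×10^8 = 1.374824×10^9 km.
Transfer-ellipse semi-major axis a_t = (r₁ + r₂)/2 = (2.42352×10^8 + 1.374824×10^9)/2 = 8.08588×10^8 km.
Half the transfer-orbit period gives t = π√(a_t³/μ) = 1.983×10^8 s.
Converting: 1.983×10^8 s ÷ 86400 s/day = 2300 days.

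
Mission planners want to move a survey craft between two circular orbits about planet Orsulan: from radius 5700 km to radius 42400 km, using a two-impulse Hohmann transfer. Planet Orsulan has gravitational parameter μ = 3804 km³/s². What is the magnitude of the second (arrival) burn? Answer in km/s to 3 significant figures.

Δv₂ = 0.154 km/s

Transfer-ellipse semi-major axis a_t = (r₁ + r₂)/2 = (5700 + 42400)/2 = 24050 km.
Circular speed at r = 42400 km: v_c = √(μ/r) = 0.2995 km/s.
Transfer-orbit speed at the same r (vis-viva, a = a_t): v_t = √[μ(2/r − 1/a_t)] = 0.1458 km/s.
Δv₂ = |v_t − v_c| = |0.1458 − 0.2995| = 0.1537 km/s.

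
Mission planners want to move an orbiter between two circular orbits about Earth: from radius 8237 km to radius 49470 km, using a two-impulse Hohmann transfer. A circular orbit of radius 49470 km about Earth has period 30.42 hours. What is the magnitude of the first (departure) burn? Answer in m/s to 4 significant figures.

Δv₁ = 2152 m/s

From Kepler's third law T² = 4π²r³/μ at r = 49470 km, T = 30.42 hours = 30.42 × 3600 s = 1.09512×10^5 s: μ = 4π²r³/T² = 3.98531×10^5 km³/s².
Transfer-ellipse semi-major axis a_t = (r₁ + r₂)/2 = (8237 + 49470)/2 = 28853.5 km.
On the circular orbit at r = 8237 km, v_c = √(μ/r) = 6.956 km/s.
Vis-viva on the transfer ellipse at r = 8237 km gives v_t = √[μ(2/r − 1/a_t)] = 9.108 km/s.
Δv₁ = |v_t − v_c| = |9.108 − 6.956| = 2.152 km/s.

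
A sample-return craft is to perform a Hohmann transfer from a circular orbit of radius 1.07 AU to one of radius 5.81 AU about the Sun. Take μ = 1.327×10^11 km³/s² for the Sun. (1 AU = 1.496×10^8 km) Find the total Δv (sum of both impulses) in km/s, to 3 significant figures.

Δv = 14.1 km/s

In km: r₁ = 1.07 × 1.496×10^8 = 1.60072×10^8 km; r₂ = 5.81 × 1.496×10^8 = 8.69176×10^8 km.
Semi-major axis of the transfer orbit: a_t = (1.60072×10^8 + 8.69176×10^8)/2 = 5.14624×10^8 km.
Circular speed at r₁: v₁ = √(μ/r₁) = √(1.327×10^11/1.60072×10^8) = 28.7924 km/s.
On the transfer ellipse at r₁, vis-viva equation gives v_p = √[μ(2/r₁ − 1/a_t)] = 37.4185 km/s.
First burn Δv₁ = |v_p − v₁| = 8.626 km/s.
Circular speed at r₂: v₂ = √(μ/r₂) = 12.356 km/s.
Transfer-orbit speed at r₂: v_a = √[μ(2/r₂ − 1/a_t)] = 6.8912 km/s.
Second burn Δv₂ = |v₂ − v_a| = 5.465 km/s.
Total Δv = Δv₁ + Δv₂ = 14.09 km/s.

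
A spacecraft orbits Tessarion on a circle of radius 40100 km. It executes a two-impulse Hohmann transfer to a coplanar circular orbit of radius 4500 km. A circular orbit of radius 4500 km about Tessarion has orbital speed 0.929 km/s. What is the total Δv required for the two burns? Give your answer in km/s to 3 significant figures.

From the circular-orbit relation v² = μ/r at r = 4500 km: μ = v²r = (0.929)² × 4500 = 3883.68 km³/s².
The Hohmann ellipse has a_t = (r₁ + r₂)/2 = 22300 km.
At r₁ the circular-orbit speed is v₁ = √(μ/r₁) = 0.3112 km/s.
On the transfer ellipse at r₁, vis-viva equation gives v_a = √[μ(2/r₁ − 1/a_t)] = 0.1398 km/s.
First burn Δv₁ = |v_a − v₁| = 0.1714 km/s.
Circular speed at r₂: v₂ = √(μ/r₂) = 0.92900 km/s.
Transfer-orbit speed at r₂: v_p = √[μ(2/r₂ − 1/a_t)] = 1.2458 km/s.
Second burn Δv₂ = |v₂ − v_p| = 0.3168 km/s.
Total Δv = Δv₁ + Δv₂ = 0.4882 km/s.

Δv = 0.488 km/s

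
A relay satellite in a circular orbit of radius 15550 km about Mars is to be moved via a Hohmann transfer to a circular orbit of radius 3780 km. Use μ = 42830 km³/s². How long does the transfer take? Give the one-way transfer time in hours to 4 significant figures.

Transfer-ellipse semi-major axis a_t = (r₁ + r₂)/2 = (15550 + 3780)/2 = 9665 km.
Transfer time t = π√(a_t³/μ) = π√((9665)³ / 42830) = 14424 s.
Converting: 14424 s ÷ 3600 s/hour = 4.007 hours.

t = 4.007 hours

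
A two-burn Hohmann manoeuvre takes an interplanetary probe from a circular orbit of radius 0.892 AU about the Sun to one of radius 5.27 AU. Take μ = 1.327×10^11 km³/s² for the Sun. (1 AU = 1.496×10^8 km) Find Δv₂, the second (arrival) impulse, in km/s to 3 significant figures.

In km: r₁ = 0.892 × 1.496×10^8 = 1.334432×10^8 km; r₂ = 5.27 × 1.496×10^8 = 7.88392×10^8 km.
Transfer-ellipse semi-major axis a_t = (r₁ + r₂)/2 = (1.334432×10^8 + 7.88392×10^8)/2 = 4.609176×10^8 km.
On the circular orbit at r = 7.88392×10^8 km, v_c = √(μ/r) = 12.974 km/s.
Transfer-orbit speed at the same r (vis-viva, a = a_t): v_t = √[μ(2/r − 1/a_t)] = 6.9807 km/s.
Δv₂ = |v_t − v_c| = |6.9807 − 12.974| = 5.993 km/s.

Δv₂ = 5.99 km/s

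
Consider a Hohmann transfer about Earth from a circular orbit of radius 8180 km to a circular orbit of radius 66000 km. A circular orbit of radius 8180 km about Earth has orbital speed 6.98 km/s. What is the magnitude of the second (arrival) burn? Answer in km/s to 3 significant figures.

Δv₂ = 1.30 km/s

From the circular-orbit relation v² = μ/r at r = 8180 km: μ = v²r = (6.98)² × 8180 = 3.98533×10^5 km³/s².
The Hohmann ellipse has a_t = (r₁ + r₂)/2 = 37090 km.
On the circular orbit at r = 66000 km, v_c = √(μ/r) = 2.457 km/s.
Vis-viva on the transfer ellipse at r = 66000 km gives v_t = √[μ(2/r − 1/a_t)] = 1.154 km/s.
Δv₂ = |v_t − v_c| = |1.154 − 2.457| = 1.303 km/s.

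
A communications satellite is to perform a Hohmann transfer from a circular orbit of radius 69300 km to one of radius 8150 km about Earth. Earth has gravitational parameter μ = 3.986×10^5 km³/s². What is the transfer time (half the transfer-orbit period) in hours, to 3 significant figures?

t = 10.5 hours

The Hohmann ellipse has a_t = (r₁ + r₂)/2 = 38725 km.
Transfer time t = π√(a_t³/μ) = π√((38725)³ / 3.986×10^5) = 37920 s.
Converting: 37920 s ÷ 3600 s/hour = 10.5 hours.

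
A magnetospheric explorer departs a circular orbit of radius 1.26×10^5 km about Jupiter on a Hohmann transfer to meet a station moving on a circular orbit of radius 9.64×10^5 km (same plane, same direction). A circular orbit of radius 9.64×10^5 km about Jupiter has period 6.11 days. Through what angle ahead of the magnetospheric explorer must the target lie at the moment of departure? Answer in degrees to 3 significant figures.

φ = 103°

From Kepler's third law T² = 4π²r³/μ at r = 9.64×10^5 km, T = 6.11 days = 6.11 × 86400 s = 5.27904×10^5 s: μ = 4π²r³/T² = 1.26906×10^8 km³/s².
Transfer-ellipse semi-major axis a_t = (r₁ + r₂)/2 = (1.260×10^5 + 9.640×10^5)/2 = 5.450×10^5 km.
The half-period of the transfer ellipse is t = π√(a_t³/μ) = 1.12203×10^5 s.
Target angular speed ω₂ = √(μ/r₂³) = 1.19021×10^-5 rad/s.
Angle swept by the target during transfer: ω₂·t = 1.3355 rad = 76.52°.
Arrival is 180° from departure on the ellipse, so φ = 180° − 76.52° = 103°.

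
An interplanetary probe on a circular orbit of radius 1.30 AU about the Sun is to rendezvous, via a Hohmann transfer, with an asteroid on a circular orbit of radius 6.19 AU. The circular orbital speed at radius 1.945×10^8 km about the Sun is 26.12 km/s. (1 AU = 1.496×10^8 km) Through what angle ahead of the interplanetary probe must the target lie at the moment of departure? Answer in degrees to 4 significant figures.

From the circular-orbit relation v² = μ/r at r = 1.945×10^8 km: μ = v²r = (26.12)² × 1.945×10^8 = 1.32698×10^11 km³/s².
In km: r₁ = 1.30 × 1.496×10^8 = 1.9448×10^8 km; r₂ = 6.19 × 1.496×10^8 = 9.26024×10^8 km.
Semi-major axis of the transfer orbit: a_t = (1.9448×10^8 + 9.26024×10^8)/2 = 5.60252×10^8 km.
Transfer time t = π√(a_t³/μ) = 1.14365×10^8 s.
Target angular speed ω₂ = √(μ/r₂³) = 1.29271×10^-8 rad/s.
Angle swept by the target during transfer: ω₂·t = 1.4784 rad = 84.71°.
Arrival is 180° from departure on the ellipse, so φ = 180° − 84.71° = 95.29°.

φ = 95.29°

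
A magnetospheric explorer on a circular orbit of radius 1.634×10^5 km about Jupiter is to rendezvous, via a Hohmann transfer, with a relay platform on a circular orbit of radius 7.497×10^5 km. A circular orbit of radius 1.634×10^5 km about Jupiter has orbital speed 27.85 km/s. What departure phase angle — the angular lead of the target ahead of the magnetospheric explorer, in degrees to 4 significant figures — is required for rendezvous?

φ = 94.46°

From the circular-orbit relation v² = μ/r at r = 1.634×10^5 km: μ = v²r = (27.85)² × 1.634×10^5 = 1.26737×10^8 km³/s².
The Hohmann ellipse has a_t = (r₁ + r₂)/2 = 4.5655×10^5 km.
Transfer time t = π√(a_t³/μ) = 86090 s.
Target angular speed ω₂ = √(μ/r₂³) = 1.734×10^-5 rad/s.
Angle swept by the target during transfer: ω₂·t = 1.493 rad = 85.54°.
Arrival is 180° from departure on the ellipse, so φ = 180° − 85.54° = 94.46°.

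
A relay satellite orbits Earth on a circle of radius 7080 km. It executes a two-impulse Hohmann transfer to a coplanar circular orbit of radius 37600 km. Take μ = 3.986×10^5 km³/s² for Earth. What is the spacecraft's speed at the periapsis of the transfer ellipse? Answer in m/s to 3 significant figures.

Transfer-ellipse semi-major axis a_t = (r₁ + r₂)/2 = (7080 + 37600)/2 = 22340 km.
At periapsis, r = 7080 km.
Applying v² = μ(2/r − 1/a_t): v = 9.734 km/s.

v = 9730 m/s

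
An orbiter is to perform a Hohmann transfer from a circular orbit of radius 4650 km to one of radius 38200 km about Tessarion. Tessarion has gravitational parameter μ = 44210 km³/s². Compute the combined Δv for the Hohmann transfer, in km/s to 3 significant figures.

Δv = 1.61 km/s

Semi-major axis of the transfer orbit: a_t = (4650 + 38200)/2 = 21425 km.
Circular speed at r₁: v₁ = √(μ/r₁) = √(44210/4650) = 3.0834 km/s.
Transfer-orbit speed at r₁ (vis-viva equation): v_p = √[μ(2/r₁ − 1/a_t)] = 4.1172 km/s.
First burn Δv₁ = |v_p − v₁| = 1.0338 km/s.
Circular speed at r₂: v₂ = √(μ/r₂) = 1.07579 km/s.
Transfer-orbit speed at r₂: v_a = √[μ(2/r₂ − 1/a_t)] = 0.501181 km/s.
Second burn Δv₂ = |v₂ − v_a| = 0.57461 km/s.
Total Δv = Δv₁ + Δv₂ = 1.608 km/s.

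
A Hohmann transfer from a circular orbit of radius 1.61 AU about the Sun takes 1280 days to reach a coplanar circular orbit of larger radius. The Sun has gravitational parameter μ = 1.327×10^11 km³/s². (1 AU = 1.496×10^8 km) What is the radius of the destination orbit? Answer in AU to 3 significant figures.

r₂ = 5.71 AU

In km: r₁ = 1.61 × 1.496×10^8 = 2.40856×10^8 km.
Transfer time t = 1280 days = 1.10592×10^8 s, and t = π√(a_t³/μ).
So a_t = (μ t²/π²)^(1/3) = (1.327×10^11 × (1.10592×10^8)² / π²)^(1/3) = 5.4786×10^8 km.
Since a_t = (r₁ + r₂)/2, r₂ = 2a_t − r₁ = 2×5.4786×10^8 − 2.40856×10^8 = 8.54864×10^8 km.
In AU: r₂ = 8.54864×10^8 / 1.496×10^8 = 5.71 AU.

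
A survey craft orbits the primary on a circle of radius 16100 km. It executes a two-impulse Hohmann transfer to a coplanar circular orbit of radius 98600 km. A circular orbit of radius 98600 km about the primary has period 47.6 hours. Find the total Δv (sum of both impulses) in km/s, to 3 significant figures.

From Kepler's third law T² = 4π²r³/μ at r = 98600 km, T = 47.6 hours = 47.6 × 3600 s = 1.7136×10^5 s: μ = 4π²r³/T² = 1.28876×10^6 km³/s².
Semi-major axis of the transfer orbit: a_t = (16100 + 98600)/2 = 57350 km.
Circular speed at r₁: v₁ = √(μ/r₁) = √(1.28876×10^6/16100) = 8.9469 km/s.
On the transfer ellipse at r₁, vis-viva equation gives v_p = √[μ(2/r₁ − 1/a_t)] = 11.731 km/s.
First burn Δv₁ = |v_p − v₁| = 2.784 km/s.
At r₂, v₂ = √(μ/r₂) = 3.6153 km/s.
Transfer-orbit speed at r₂: v_a = √[μ(2/r₂ − 1/a_t)] = 1.9156 km/s.
Second burn Δv₂ = |v₂ − v_a| = 1.700 km/s.
Δv = Δv₁ + Δv₂ = 2.784 + 1.700 = 4.484 km/s.

Δv = 4.48 km/s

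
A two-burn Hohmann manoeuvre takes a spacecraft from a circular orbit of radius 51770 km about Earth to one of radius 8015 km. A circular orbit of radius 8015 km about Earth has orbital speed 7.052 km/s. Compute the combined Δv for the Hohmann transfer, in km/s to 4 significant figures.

Δv = 3.566 km/s

From the circular-orbit relation v² = μ/r at r = 8015 km: μ = v²r = (7.052)² × 8015 = 3.98592×10^5 km³/s².
The Hohmann ellipse has a_t = (r₁ + r₂)/2 = 29892.5 km.
At r₁ the circular-orbit speed is v₁ = √(μ/r₁) = 2.775 km/s.
Transfer-orbit speed at r₁ (vis-viva): v_a = √[μ(2/r₁ − 1/a_t)] = 1.437 km/s.
First burn Δv₁ = |v_a − v₁| = 1.338 km/s.
Circular speed at r₂: v₂ = √(μ/r₂) = 7.052 km/s.
Transfer-orbit speed at r₂: v_p = √[μ(2/r₂ − 1/a_t)] = 9.280 km/s.
Second burn Δv₂ = |v₂ − v_p| = 2.228 km/s.
Δv = Δv₁ + Δv₂ = 1.338 + 2.228 = 3.566 km/s.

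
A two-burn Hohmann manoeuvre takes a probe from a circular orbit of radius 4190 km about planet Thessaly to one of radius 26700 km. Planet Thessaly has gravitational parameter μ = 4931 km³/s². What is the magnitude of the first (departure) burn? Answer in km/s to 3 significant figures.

Δv₁ = 0.342 km/s

Semi-major axis of the transfer orbit: a_t = (4190 + 26700)/2 = 15445 km.
Circular speed at r = 4190 km: v_c = √(μ/r) = 1.0848 km/s.
Transfer-orbit speed at the same r (vis-viva, a = a_t): v_t = √[μ(2/r − 1/a_t)] = 1.4263 km/s.
Δv₁ = |v_t − v_c| = |1.4263 − 1.0848| = 0.3415 km/s.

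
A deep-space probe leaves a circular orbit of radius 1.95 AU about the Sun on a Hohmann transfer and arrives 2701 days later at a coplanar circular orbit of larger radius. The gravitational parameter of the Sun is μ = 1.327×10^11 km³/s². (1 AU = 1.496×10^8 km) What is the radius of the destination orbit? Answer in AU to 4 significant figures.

r₂ = 10.10 AU

In km: r₁ = 1.95 × 1.496×10^8 = 2.9172×10^8 km.
Transfer time t = 2701 days = 2.333664×10^8 s, and t = π√(a_t³/μ).
So a_t = (μ t²/π²)^(1/3) = (1.327×10^11 × (2.333664×10^8)² / π²)^(1/3) = 9.0133×10^8 km.
Since a_t = (r₁ + r₂)/2, r₂ = 2a_t − r₁ = 2×9.0133×10^8 − 2.9172×10^8 = 1.51094×10^9 km.
In AU: r₂ = 1.51094×10^9 / 1.496×10^8 = 10.10 AU.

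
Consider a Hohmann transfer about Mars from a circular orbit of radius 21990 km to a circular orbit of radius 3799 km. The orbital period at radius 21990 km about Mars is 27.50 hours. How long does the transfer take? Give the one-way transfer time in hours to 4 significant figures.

From Kepler's third law T² = 4π²r³/μ at r = 21990 km, T = 27.50 hours = 27.50 × 3600 s = 99000 s: μ = 4π²r³/T² = 42831.7 km³/s².
The Hohmann ellipse has a_t = (r₁ + r₂)/2 = 12894.5 km.
By Kepler's third law the transfer-orbit period is T = 2π√(a_t³/μ), so t = T/2 = 22227 s.
Converting: 22227 s ÷ 3600 s/hour = 6.174 hours.

t = 6.174 hours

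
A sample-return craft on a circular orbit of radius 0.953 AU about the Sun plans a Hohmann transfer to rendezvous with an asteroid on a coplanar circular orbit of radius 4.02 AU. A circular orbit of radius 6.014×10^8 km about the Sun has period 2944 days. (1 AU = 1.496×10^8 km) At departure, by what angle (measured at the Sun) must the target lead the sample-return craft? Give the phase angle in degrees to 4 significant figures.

From Kepler's third law T² = 4π²r³/μ at r = 6.014×10^8 km, T = 2944 days = 2944 × 86400 s = 2.543616×10^8 s: μ = 4π²r³/T² = 1.32723×10^11 km³/s².
In km: r₁ = 0.953 × 1.496×10^8 = 1.425688×10^8 km; r₂ = 4.02 × 1.496×10^8 = 6.01392×10^8 km.
Semi-major axis of the transfer orbit: a_t = (1.425688×10^8 + 6.01392×10^8)/2 = 3.719804×10^8 km.
Transfer time t = π√(a_t³/μ) = 6.187×10^7 s.
The target's mean motion on its circular orbit is ω₂ = √(μ/r₂³) = 2.470×10^-8 rad/s.
Angle swept by the target during transfer: ω₂·t = 1.5282 rad = 87.56°.
The sample-return craft traverses 180° on the transfer ellipse, so the target must lead by 180° − 87.56° = 92.44°.

φ = 92.44°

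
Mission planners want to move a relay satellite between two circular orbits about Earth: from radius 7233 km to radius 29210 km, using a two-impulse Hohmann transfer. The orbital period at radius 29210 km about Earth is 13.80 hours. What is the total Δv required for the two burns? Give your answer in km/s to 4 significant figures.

From Kepler's third law T² = 4π²r³/μ at r = 29210 km, T = 13.80 hours = 13.80 × 3600 s = 49680 s: μ = 4π²r³/T² = 3.98650×10^5 km³/s².
Semi-major axis of the transfer orbit: a_t = (7233 + 29210)/2 = 18221.5 km.
Circular speed at r₁: v₁ = √(μ/r₁) = √(3.98650×10^5/7233) = 7.4240 km/s.
Transfer-orbit speed at r₁ (vis-viva): v_p = √[μ(2/r₁ − 1/a_t)] = 9.3996 km/s.
First burn Δv₁ = |v_p − v₁| = 1.9756 km/s.
Circular speed at r₂: v₂ = √(μ/r₂) = 3.69428 km/s.
Transfer-orbit speed at r₂: v_a = √[μ(2/r₂ − 1/a_t)] = 2.32754 km/s.
Second burn Δv₂ = |v₂ − v_a| = 1.3667 km/s.
Δv = Δv₁ + Δv₂ = 1.9756 + 1.3667 = 3.342 km/s.

Δv = 3.342 km/s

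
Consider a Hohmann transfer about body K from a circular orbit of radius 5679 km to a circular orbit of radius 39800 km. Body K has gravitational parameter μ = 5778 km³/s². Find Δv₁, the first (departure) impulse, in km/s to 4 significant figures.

Δv₁ = 0.3258 km/s

Transfer-ellipse semi-major axis a_t = (r₁ + r₂)/2 = (5679 + 39800)/2 = 22739.5 km.
Circular speed at r = 5679 km: v_c = √(μ/r) = 1.0087 km/s.
Vis-viva on the transfer ellipse at r = 5679 km gives v_t = √[μ(2/r − 1/a_t)] = 1.3345 km/s.
Δv₁ = |v_t − v_c| = |1.3345 − 1.0087| = 0.3258 km/s.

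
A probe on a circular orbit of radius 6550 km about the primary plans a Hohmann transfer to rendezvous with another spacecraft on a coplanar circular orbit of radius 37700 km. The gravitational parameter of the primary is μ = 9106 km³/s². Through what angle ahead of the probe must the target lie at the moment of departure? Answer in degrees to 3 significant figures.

Semi-major axis of the transfer orbit: a_t = (6550 + 37700)/2 = 22125 km.
The half-period of the transfer ellipse is t = π√(a_t³/μ) = 1.08346×10^5 s.
The target's mean motion on its circular orbit is ω₂ = √(μ/r₂³) = 1.30362×10^-5 rad/s.
Angle swept by the target during transfer: ω₂·t = 1.41242 rad = 80.93°.
Arrival is 180° from departure on the ellipse, so φ = 180° − 80.93° = 99.1°.

φ = 99.1°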